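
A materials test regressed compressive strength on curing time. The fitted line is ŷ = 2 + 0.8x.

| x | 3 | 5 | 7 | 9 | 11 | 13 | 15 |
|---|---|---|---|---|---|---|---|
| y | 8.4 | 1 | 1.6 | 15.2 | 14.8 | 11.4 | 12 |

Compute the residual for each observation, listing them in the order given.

4, -5, -6, 6, 4, -1, -2

x=3: ŷ = 2 + 0.8·3 = 4.4; r = 8.4 − 4.4 = 4
x=5: ŷ = 2 + 0.8·5 = 6; r = 1 − 6 = -5
x=7: ŷ = 2 + 0.8·7 = 7.6; r = 1.6 − 7.6 = -6
x=9: ŷ = 2 + 0.8·9 = 9.2; r = 15.2 − 9.2 = 6
x=11: ŷ = 2 + 0.8·11 = 10.8; r = 14.8 − 10.8 = 4
x=13: ŷ = 2 + 0.8·13 = 12.4; r = 11.4 − 12.4 = -1
x=15: ŷ = 2 + 0.8·15 = 14; r = 12 − 14 = -2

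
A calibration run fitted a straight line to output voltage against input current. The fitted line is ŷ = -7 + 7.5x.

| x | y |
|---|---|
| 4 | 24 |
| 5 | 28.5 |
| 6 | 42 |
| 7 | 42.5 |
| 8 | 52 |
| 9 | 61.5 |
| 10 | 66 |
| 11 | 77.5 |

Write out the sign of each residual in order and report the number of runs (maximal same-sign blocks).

7 runs

x=4: ŷ = -7 + 7.5·4 = 23; e = 24 − 23 = 1
x=5: ŷ = -7 + 7.5·5 = 30.5; e = 28.5 − 30.5 = -2
x=6: ŷ = -7 + 7.5·6 = 38; e = 42 − 38 = 4
x=7: ŷ = -7 + 7.5·7 = 45.5; e = 42.5 − 45.5 = -3
x=8: ŷ = -7 + 7.5·8 = 53; e = 52 − 53 = -1
x=9: ŷ = -7 + 7.5·9 = 60.5; e = 61.5 − 60.5 = 1
x=10: ŷ = -7 + 7.5·10 = 68; e = 66 − 68 = -2
x=11: ŷ = -7 + 7.5·11 = 75.5; e = 77.5 − 75.5 = 2
Signs: + − + − − + − +
Runs: +×1, −×1, +×1, −×2, +×1, −×1, +×1 → 7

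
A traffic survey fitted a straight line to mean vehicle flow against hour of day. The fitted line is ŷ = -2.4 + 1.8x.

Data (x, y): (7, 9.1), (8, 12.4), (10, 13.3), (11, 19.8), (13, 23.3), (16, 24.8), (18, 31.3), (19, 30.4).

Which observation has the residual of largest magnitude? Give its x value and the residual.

x = 11, r = 2.4

x=7: ŷ = -2.4 + 1.8·7 = 10.2; r = 9.1 − 10.2 = -1.1
x=8: ŷ = -2.4 + 1.8·8 = 12; r = 12.4 − 12 = 0.4
x=10: ŷ = -2.4 + 1.8·10 = 15.6; r = 13.3 − 15.6 = -2.3
x=11: ŷ = -2.4 + 1.8·11 = 17.4; r = 19.8 − 17.4 = 2.4
x=13: ŷ = -2.4 + 1.8·13 = 21; r = 23.3 − 21 = 2.3
x=16: ŷ = -2.4 + 1.8·16 = 26.4; r = 24.8 − 26.4 = -1.6
x=18: ŷ = -2.4 + 1.8·18 = 30; r = 31.3 − 30 = 1.3
x=19: ŷ = -2.4 + 1.8·19 = 31.8; r = 30.4 − 31.8 = -1.4
Largest |r| is 2.4 at x = 11, residual 2.4.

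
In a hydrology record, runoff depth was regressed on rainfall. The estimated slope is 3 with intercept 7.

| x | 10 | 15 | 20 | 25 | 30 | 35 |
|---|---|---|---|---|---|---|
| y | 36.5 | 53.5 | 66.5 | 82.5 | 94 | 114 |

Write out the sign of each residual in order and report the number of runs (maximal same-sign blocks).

x=10: ŷ = 7 + 3·10 = 37; r = 36.5 − 37 = -0.5
x=15: ŷ = 7 + 3·15 = 52; r = 53.5 − 52 = 1.5
x=20: ŷ = 7 + 3·20 = 67; r = 66.5 − 67 = -0.5
x=25: ŷ = 7 + 3·25 = 82; r = 82.5 − 82 = 0.5
x=30: ŷ = 7 + 3·30 = 97; r = 94 − 97 = -3
x=35: ŷ = 7 + 3·35 = 112; r = 114 − 112 = 2
Signs: − + − + − +
Runs: −×1, +×1, −×1, +×1, −×1, +×1 → 6

6 runs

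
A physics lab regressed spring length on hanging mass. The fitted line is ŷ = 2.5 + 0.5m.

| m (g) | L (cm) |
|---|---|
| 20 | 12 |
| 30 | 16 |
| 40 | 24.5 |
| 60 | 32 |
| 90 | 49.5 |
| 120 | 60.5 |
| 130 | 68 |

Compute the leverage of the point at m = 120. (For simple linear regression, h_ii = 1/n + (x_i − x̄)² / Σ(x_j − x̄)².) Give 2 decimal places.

m̄ = (20 + 30 + 40 + 60 + 90 + 120 + 130)/7 = 70
Σ(m − m̄)² = 2500 + 1600 + 900 + 100 + 400 + 2500 + 3600 = 11600
h = 1/7 + (50)²/11600 = 0.142857 + 0.215517 = 0.36

h = 0.36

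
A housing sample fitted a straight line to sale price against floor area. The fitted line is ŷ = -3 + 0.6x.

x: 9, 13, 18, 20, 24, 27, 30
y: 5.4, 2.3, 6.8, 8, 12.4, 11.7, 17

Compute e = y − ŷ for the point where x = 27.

ŷ = -3 + 0.6·27 = 13.2
e = 11.7 − 13.2 = -1.5

e = -1.5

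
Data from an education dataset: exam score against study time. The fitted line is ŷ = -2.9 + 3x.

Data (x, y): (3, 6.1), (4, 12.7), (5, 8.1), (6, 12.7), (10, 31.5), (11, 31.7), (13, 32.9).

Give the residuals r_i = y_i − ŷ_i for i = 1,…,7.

0, 3.6, -4, -2.4, 4.4, 1.6, -3.2

x=3: ŷ = -2.9 + 3·3 = 6.1; r = 6.1 − 6.1 = 0
x=4: ŷ = -2.9 + 3·4 = 9.1; r = 12.7 − 9.1 = 3.6
x=5: ŷ = -2.9 + 3·5 = 12.1; r = 8.1 − 12.1 = -4
x=6: ŷ = -2.9 + 3·6 = 15.1; r = 12.7 − 15.1 = -2.4
x=10: ŷ = -2.9 + 3·10 = 27.1; r = 31.5 − 27.1 = 4.4
x=11: ŷ = -2.9 + 3·11 = 30.1; r = 31.7 − 30.1 = 1.6
x=13: ŷ = -2.9 + 3·13 = 36.1; r = 32.9 − 36.1 = -3.2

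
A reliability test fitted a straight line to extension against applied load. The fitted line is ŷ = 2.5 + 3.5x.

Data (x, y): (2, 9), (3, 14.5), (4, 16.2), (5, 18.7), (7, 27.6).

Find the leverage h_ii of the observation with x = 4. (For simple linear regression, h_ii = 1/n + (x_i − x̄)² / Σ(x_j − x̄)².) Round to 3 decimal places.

h = 0.203

x̄ = (2 + 3 + 4 + 5 + 7)/5 = 4.2
Σ(x − x̄)² = 4.84 + 1.44 + 0.04 + 0.64 + 7.84 = 14.8
h = 1/5 + (-0.2)²/14.8 = 0.2 + 0.0027027 = 0.203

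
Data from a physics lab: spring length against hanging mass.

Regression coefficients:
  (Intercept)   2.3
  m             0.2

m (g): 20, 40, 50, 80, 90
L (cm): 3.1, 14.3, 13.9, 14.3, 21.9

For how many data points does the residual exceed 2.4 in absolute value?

3

m=20: ŷ = 2.3 + 0.2·20 = 6.3; r = 3.1 − 6.3 = -3.2
m=40: ŷ = 2.3 + 0.2·40 = 10.3; r = 14.3 − 10.3 = 4
m=50: ŷ = 2.3 + 0.2·50 = 12.3; r = 13.9 − 12.3 = 1.6
m=80: ŷ = 2.3 + 0.2·80 = 18.3; r = 14.3 − 18.3 = -4
m=90: ŷ = 2.3 + 0.2·90 = 20.3; r = 21.9 − 20.3 = 1.6
|r| > 2.4: m=20 (|r|=3.2), m=40 (|r|=4), m=80 (|r|=4) → 3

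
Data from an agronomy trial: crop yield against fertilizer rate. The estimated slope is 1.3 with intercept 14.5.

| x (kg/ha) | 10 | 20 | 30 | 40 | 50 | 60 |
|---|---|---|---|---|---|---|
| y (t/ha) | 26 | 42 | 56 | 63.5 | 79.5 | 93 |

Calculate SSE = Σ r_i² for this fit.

x=10: ŷ = 14.5 + 1.3·10 = 27.5; r = 26 − 27.5 = -1.5
x=20: ŷ = 14.5 + 1.3·20 = 40.5; r = 42 − 40.5 = 1.5
x=30: ŷ = 14.5 + 1.3·30 = 53.5; r = 56 − 53.5 = 2.5
x=40: ŷ = 14.5 + 1.3·40 = 66.5; r = 63.5 − 66.5 = -3
x=50: ŷ = 14.5 + 1.3·50 = 79.5; r = 79.5 − 79.5 = 0
x=60: ŷ = 14.5 + 1.3·60 = 92.5; r = 93 − 92.5 = 0.5
SSE = 2.25 + 2.25 + 6.25 + 9 + 0 + 0.25 = 20

SSE = 20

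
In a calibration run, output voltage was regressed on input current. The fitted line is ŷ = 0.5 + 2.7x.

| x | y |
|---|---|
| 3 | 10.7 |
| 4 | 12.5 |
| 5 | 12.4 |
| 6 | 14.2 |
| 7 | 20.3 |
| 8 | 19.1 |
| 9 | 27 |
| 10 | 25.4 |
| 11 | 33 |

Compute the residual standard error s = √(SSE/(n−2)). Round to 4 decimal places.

s = 2.4366

x=3: ŷ = 0.5 + 2.7·3 = 8.6; r = 10.7 − 8.6 = 2.1
x=4: ŷ = 0.5 + 2.7·4 = 11.3; r = 12.5 − 11.3 = 1.2
x=5: ŷ = 0.5 + 2.7·5 = 14; r = 12.4 − 14 = -1.6
x=6: ŷ = 0.5 + 2.7·6 = 16.7; r = 14.2 − 16.7 = -2.5
x=7: ŷ = 0.5 + 2.7·7 = 19.4; r = 20.3 − 19.4 = 0.9
x=8: ŷ = 0.5 + 2.7·8 = 22.1; r = 19.1 − 22.1 = -3
x=9: ŷ = 0.5 + 2.7·9 = 24.8; r = 27 − 24.8 = 2.2
x=10: ŷ = 0.5 + 2.7·10 = 27.5; r = 25.4 − 27.5 = -2.1
x=11: ŷ = 0.5 + 2.7·11 = 30.2; r = 33 − 30.2 = 2.8
SSE = 4.41 + 1.44 + 2.56 + 6.25 + 0.81 + 9 + 4.84 + 4.41 + 7.84 = 41.56
s = √(41.56/7) = √5.93714 ≈ 2.4366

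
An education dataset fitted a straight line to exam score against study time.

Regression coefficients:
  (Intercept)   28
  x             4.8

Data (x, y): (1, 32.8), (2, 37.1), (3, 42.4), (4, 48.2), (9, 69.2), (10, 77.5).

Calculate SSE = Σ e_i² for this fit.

SSE = 7.5

x=1: ŷ = 28 + 4.8·1 = 32.8; e = 32.8 − 32.8 = 0
x=2: ŷ = 28 + 4.8·2 = 37.6; e = 37.1 − 37.6 = -0.5
x=3: ŷ = 28 + 4.8·3 = 42.4; e = 42.4 − 42.4 = 0
x=4: ŷ = 28 + 4.8·4 = 47.2; e = 48.2 − 47.2 = 1
x=9: ŷ = 28 + 4.8·9 = 71.2; e = 69.2 − 71.2 = -2
x=10: ŷ = 28 + 4.8·10 = 76; e = 77.5 − 76 = 1.5
SSE = 0 + 0.25 + 0 + 1 + 4 + 2.25 = 7.5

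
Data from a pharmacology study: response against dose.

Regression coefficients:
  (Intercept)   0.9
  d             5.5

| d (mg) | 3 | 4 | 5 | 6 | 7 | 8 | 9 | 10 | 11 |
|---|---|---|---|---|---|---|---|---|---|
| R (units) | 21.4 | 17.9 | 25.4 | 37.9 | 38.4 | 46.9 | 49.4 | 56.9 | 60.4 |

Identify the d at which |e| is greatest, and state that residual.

d = 4, e = -5

d=3: R̂ = 0.9 + 5.5·3 = 17.4; e = 21.4 − 17.4 = 4
d=4: R̂ = 0.9 + 5.5·4 = 22.9; e = 17.9 − 22.9 = -5
d=5: R̂ = 0.9 + 5.5·5 = 28.4; e = 25.4 − 28.4 = -3
d=6: R̂ = 0.9 + 5.5·6 = 33.9; e = 37.9 − 33.9 = 4
d=7: R̂ = 0.9 + 5.5·7 = 39.4; e = 38.4 − 39.4 = -1
d=8: R̂ = 0.9 + 5.5·8 = 44.9; e = 46.9 − 44.9 = 2
d=9: R̂ = 0.9 + 5.5·9 = 50.4; e = 49.4 − 50.4 = -1
d=10: R̂ = 0.9 + 5.5·10 = 55.9; e = 56.9 − 55.9 = 1
d=11: R̂ = 0.9 + 5.5·11 = 61.4; e = 60.4 − 61.4 = -1
Largest |e| is 5 at d = 4, residual -5.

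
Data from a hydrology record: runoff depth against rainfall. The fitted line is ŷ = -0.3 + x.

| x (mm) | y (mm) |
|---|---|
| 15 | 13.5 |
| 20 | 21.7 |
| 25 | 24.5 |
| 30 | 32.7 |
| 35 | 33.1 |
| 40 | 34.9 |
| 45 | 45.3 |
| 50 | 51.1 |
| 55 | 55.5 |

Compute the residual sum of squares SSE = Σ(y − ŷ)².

SSE = 43.04

x=15: ŷ = -0.3 + 15 = 14.7; e = 13.5 − 14.7 = -1.2
x=20: ŷ = -0.3 + 20 = 19.7; e = 21.7 − 19.7 = 2
x=25: ŷ = -0.3 + 25 = 24.7; e = 24.5 − 24.7 = -0.2
x=30: ŷ = -0.3 + 30 = 29.7; e = 32.7 − 29.7 = 3
x=35: ŷ = -0.3 + 35 = 34.7; e = 33.1 − 34.7 = -1.6
x=40: ŷ = -0.3 + 40 = 39.7; e = 34.9 − 39.7 = -4.8
x=45: ŷ = -0.3 + 45 = 44.7; e = 45.3 − 44.7 = 0.6
x=50: ŷ = -0.3 + 50 = 49.7; e = 51.1 − 49.7 = 1.4
x=55: ŷ = -0.3 + 55 = 54.7; e = 55.5 − 54.7 = 0.8
SSE = 1.44 + 4 + 0.04 + 9 + 2.56 + 23.04 + 0.36 + 1.96 + 0.64 = 43.04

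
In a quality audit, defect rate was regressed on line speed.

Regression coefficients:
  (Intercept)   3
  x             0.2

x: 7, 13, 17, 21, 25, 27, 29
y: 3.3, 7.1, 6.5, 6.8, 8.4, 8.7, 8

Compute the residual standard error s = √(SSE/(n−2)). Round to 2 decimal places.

x=7: ŷ = 3 + 0.2·7 = 4.4; e = 3.3 − 4.4 = -1.1
x=13: ŷ = 3 + 0.2·13 = 5.6; e = 7.1 − 5.6 = 1.5
x=17: ŷ = 3 + 0.2·17 = 6.4; e = 6.5 − 6.4 = 0.1
x=21: ŷ = 3 + 0.2·21 = 7.2; e = 6.8 − 7.2 = -0.4
x=25: ŷ = 3 + 0.2·25 = 8; e = 8.4 − 8 = 0.4
x=27: ŷ = 3 + 0.2·27 = 8.4; e = 8.7 − 8.4 = 0.3
x=29: ŷ = 3 + 0.2·29 = 8.8; e = 8 − 8.8 = -0.8
SSE = 1.21 + 2.25 + 0.01 + 0.16 + 0.16 + 0.09 + 0.64 = 4.52
s = √(4.52/5) = √0.904 ≈ 0.95

s = 0.95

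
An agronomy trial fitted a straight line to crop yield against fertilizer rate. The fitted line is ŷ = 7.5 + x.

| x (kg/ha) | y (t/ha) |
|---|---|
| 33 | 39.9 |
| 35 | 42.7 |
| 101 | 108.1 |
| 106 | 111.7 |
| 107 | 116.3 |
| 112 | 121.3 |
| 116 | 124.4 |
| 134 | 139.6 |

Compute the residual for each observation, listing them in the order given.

x=33: ŷ = 7.5 + 33 = 40.5; e = 39.9 − 40.5 = -0.6
x=35: ŷ = 7.5 + 35 = 42.5; e = 42.7 − 42.5 = 0.2
x=101: ŷ = 7.5 + 101 = 108.5; e = 108.1 − 108.5 = -0.4
x=106: ŷ = 7.5 + 106 = 113.5; e = 111.7 − 113.5 = -1.8
x=107: ŷ = 7.5 + 107 = 114.5; e = 116.3 − 114.5 = 1.8
x=112: ŷ = 7.5 + 112 = 119.5; e = 121.3 − 119.5 = 1.8
x=116: ŷ = 7.5 + 116 = 123.5; e = 124.4 − 123.5 = 0.9
x=134: ŷ = 7.5 + 134 = 141.5; e = 139.6 − 141.5 = -1.9

-0.6, 0.2, -0.4, -1.8, 1.8, 1.8, 0.9, -1.9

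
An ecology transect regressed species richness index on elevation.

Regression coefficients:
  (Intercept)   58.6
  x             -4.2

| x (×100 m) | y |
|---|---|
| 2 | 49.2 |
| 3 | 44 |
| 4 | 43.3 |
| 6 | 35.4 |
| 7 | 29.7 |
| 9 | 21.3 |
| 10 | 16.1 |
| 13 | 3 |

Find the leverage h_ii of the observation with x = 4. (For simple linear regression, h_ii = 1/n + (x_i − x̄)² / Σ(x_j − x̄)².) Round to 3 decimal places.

h = 0.201

x̄ = (2 + 3 + 4 + 6 + 7 + 9 + 10 + 13)/8 = 6.75
Σ(x − x̄)² = 22.5625 + 14.0625 + 7.5625 + 0.5625 + 0.0625 + 5.0625 + 10.5625 + 39.0625 = 99.5
h = 1/8 + (-2.75)²/99.5 = 0.125 + 0.076005 = 0.201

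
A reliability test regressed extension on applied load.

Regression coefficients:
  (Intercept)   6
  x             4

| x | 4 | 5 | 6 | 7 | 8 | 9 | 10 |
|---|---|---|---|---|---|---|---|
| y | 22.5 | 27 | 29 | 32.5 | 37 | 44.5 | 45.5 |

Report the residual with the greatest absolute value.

x=4: ŷ = 6 + 4·4 = 22; e = 22.5 − 22 = 0.5
x=5: ŷ = 6 + 4·5 = 26; e = 27 − 26 = 1
x=6: ŷ = 6 + 4·6 = 30; e = 29 − 30 = -1
x=7: ŷ = 6 + 4·7 = 34; e = 32.5 − 34 = -1.5
x=8: ŷ = 6 + 4·8 = 38; e = 37 − 38 = -1
x=9: ŷ = 6 + 4·9 = 42; e = 44.5 − 42 = 2.5
x=10: ŷ = 6 + 4·10 = 46; e = 45.5 − 46 = -0.5
Largest |e| is 2.5 at x = 9, residual 2.5.

e = 2.5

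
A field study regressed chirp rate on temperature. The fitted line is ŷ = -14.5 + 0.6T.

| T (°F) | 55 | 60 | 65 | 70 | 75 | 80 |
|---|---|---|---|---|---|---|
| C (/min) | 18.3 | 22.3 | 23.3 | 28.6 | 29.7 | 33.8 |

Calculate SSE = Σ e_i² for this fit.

T=55: ŷ = -14.5 + 0.6·55 = 18.5; e = 18.3 − 18.5 = -0.2
T=60: ŷ = -14.5 + 0.6·60 = 21.5; e = 22.3 − 21.5 = 0.8
T=65: ŷ = -14.5 + 0.6·65 = 24.5; e = 23.3 − 24.5 = -1.2
T=70: ŷ = -14.5 + 0.6·70 = 27.5; e = 28.6 − 27.5 = 1.1
T=75: ŷ = -14.5 + 0.6·75 = 30.5; e = 29.7 − 30.5 = -0.8
T=80: ŷ = -14.5 + 0.6·80 = 33.5; e = 33.8 − 33.5 = 0.3
SSE = 0.04 + 0.64 + 1.44 + 1.21 + 0.64 + 0.09 = 4.06

SSE = 4.06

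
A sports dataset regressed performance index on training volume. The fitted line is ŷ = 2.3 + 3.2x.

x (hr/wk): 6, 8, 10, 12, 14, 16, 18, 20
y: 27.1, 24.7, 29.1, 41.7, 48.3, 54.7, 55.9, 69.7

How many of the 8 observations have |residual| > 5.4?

x=6: ŷ = 2.3 + 3.2·6 = 21.5; r = 27.1 − 21.5 = 5.6
x=8: ŷ = 2.3 + 3.2·8 = 27.9; r = 24.7 − 27.9 = -3.2
x=10: ŷ = 2.3 + 3.2·10 = 34.3; r = 29.1 − 34.3 = -5.2
x=12: ŷ = 2.3 + 3.2·12 = 40.7; r = 41.7 − 40.7 = 1
x=14: ŷ = 2.3 + 3.2·14 = 47.1; r = 48.3 − 47.1 = 1.2
x=16: ŷ = 2.3 + 3.2·16 = 53.5; r = 54.7 − 53.5 = 1.2
x=18: ŷ = 2.3 + 3.2·18 = 59.9; r = 55.9 − 59.9 = -4
x=20: ŷ = 2.3 + 3.2·20 = 66.3; r = 69.7 − 66.3 = 3.4
|r| > 5.4: x=6 (|r|=5.6) → 1

1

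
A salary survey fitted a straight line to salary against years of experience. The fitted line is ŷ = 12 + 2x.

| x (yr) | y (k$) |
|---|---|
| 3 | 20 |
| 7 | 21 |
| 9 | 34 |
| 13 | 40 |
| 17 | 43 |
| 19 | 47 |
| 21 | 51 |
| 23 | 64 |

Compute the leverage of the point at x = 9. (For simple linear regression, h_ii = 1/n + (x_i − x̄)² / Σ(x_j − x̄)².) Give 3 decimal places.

h = 0.194

x̄ = (3 + 7 + 9 + 13 + 17 + 19 + 21 + 23)/8 = 14
Σ(x − x̄)² = 121 + 49 + 25 + 1 + 9 + 25 + 49 + 81 = 360
h = 1/8 + (-5)²/360 = 0.125 + 0.0694444 = 0.194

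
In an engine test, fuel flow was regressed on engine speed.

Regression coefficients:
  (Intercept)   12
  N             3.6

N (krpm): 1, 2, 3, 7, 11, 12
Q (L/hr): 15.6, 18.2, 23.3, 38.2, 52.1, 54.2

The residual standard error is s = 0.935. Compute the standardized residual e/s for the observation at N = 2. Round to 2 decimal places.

-1.07

ŷ = 12 + 3.6·2 = 19.2
e = 18.2 − 19.2 = -1
e/s = -1 / 0.935 = -1.07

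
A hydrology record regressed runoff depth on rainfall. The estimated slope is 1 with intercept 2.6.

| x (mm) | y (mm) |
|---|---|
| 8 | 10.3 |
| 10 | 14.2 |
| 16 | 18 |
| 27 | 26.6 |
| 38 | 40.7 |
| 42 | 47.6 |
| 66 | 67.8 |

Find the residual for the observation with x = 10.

ŷ = 2.6 + 10 = 12.6
e = 14.2 − 12.6 = 1.6

e = 1.6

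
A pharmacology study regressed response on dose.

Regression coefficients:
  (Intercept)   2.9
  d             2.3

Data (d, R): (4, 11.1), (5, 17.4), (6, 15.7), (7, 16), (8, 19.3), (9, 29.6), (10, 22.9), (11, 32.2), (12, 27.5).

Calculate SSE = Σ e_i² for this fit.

d=4: R̂ = 2.9 + 2.3·4 = 12.1; e = 11.1 − 12.1 = -1
d=5: R̂ = 2.9 + 2.3·5 = 14.4; e = 17.4 − 14.4 = 3
d=6: R̂ = 2.9 + 2.3·6 = 16.7; e = 15.7 − 16.7 = -1
d=7: R̂ = 2.9 + 2.3·7 = 19; e = 16 − 19 = -3
d=8: R̂ = 2.9 + 2.3·8 = 21.3; e = 19.3 − 21.3 = -2
d=9: R̂ = 2.9 + 2.3·9 = 23.6; e = 29.6 − 23.6 = 6
d=10: R̂ = 2.9 + 2.3·10 = 25.9; e = 22.9 − 25.9 = -3
d=11: R̂ = 2.9 + 2.3·11 = 28.2; e = 32.2 − 28.2 = 4
d=12: R̂ = 2.9 + 2.3·12 = 30.5; e = 27.5 − 30.5 = -3
SSE = 1 + 9 + 1 + 9 + 4 + 36 + 9 + 16 + 9 = 94

SSE = 94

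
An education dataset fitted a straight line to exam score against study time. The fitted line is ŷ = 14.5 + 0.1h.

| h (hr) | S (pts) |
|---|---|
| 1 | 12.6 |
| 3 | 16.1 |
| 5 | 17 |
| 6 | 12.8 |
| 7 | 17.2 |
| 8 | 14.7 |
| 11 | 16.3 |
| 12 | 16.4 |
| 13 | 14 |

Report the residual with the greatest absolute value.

h=1: ŷ = 14.5 + 0.1·1 = 14.6; e = 12.6 − 14.6 = -2
h=3: ŷ = 14.5 + 0.1·3 = 14.8; e = 16.1 − 14.8 = 1.3
h=5: ŷ = 14.5 + 0.1·5 = 15; e = 17 − 15 = 2
h=6: ŷ = 14.5 + 0.1·6 = 15.1; e = 12.8 − 15.1 = -2.3
h=7: ŷ = 14.5 + 0.1·7 = 15.2; e = 17.2 − 15.2 = 2
h=8: ŷ = 14.5 + 0.1·8 = 15.3; e = 14.7 − 15.3 = -0.6
h=11: ŷ = 14.5 + 0.1·11 = 15.6; e = 16.3 − 15.6 = 0.7
h=12: ŷ = 14.5 + 0.1·12 = 15.7; e = 16.4 − 15.7 = 0.7
h=13: ŷ = 14.5 + 0.1·13 = 15.8; e = 14 − 15.8 = -1.8
Largest |e| is 2.3 at h = 6, residual -2.3.

e = -2.3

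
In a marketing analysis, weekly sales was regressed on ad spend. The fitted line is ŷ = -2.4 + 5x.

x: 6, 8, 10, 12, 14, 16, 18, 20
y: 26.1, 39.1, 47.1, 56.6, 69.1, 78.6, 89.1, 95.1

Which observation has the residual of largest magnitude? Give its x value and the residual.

x = 20, e = -2.5

x=6: ŷ = -2.4 + 5·6 = 27.6; e = 26.1 − 27.6 = -1.5
x=8: ŷ = -2.4 + 5·8 = 37.6; e = 39.1 − 37.6 = 1.5
x=10: ŷ = -2.4 + 5·10 = 47.6; e = 47.1 − 47.6 = -0.5
x=12: ŷ = -2.4 + 5·12 = 57.6; e = 56.6 − 57.6 = -1
x=14: ŷ = -2.4 + 5·14 = 67.6; e = 69.1 − 67.6 = 1.5
x=16: ŷ = -2.4 + 5·16 = 77.6; e = 78.6 − 77.6 = 1
x=18: ŷ = -2.4 + 5·18 = 87.6; e = 89.1 − 87.6 = 1.5
x=20: ŷ = -2.4 + 5·20 = 97.6; e = 95.1 − 97.6 = -2.5
Largest |e| is 2.5 at x = 20, residual -2.5.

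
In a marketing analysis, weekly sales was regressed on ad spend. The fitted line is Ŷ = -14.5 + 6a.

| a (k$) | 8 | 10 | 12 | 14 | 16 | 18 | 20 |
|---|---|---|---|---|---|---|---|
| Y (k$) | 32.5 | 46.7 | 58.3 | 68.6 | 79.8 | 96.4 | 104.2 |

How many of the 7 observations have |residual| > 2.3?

1

a=8: Ŷ = -14.5 + 6·8 = 33.5; r = 32.5 − 33.5 = -1
a=10: Ŷ = -14.5 + 6·10 = 45.5; r = 46.7 − 45.5 = 1.2
a=12: Ŷ = -14.5 + 6·12 = 57.5; r = 58.3 − 57.5 = 0.8
a=14: Ŷ = -14.5 + 6·14 = 69.5; r = 68.6 − 69.5 = -0.9
a=16: Ŷ = -14.5 + 6·16 = 81.5; r = 79.8 − 81.5 = -1.7
a=18: Ŷ = -14.5 + 6·18 = 93.5; r = 96.4 − 93.5 = 2.9
a=20: Ŷ = -14.5 + 6·20 = 105.5; r = 104.2 − 105.5 = -1.3
|r| > 2.3: a=18 (|r|=2.9) → 1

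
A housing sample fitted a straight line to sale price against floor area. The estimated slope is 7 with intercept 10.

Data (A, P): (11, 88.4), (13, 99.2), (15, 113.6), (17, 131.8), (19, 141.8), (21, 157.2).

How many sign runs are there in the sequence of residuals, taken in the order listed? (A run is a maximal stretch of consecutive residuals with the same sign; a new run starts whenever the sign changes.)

5 runs

A=11: P̂ = 10 + 7·11 = 87; r = 88.4 − 87 = 1.4
A=13: P̂ = 10 + 7·13 = 101; r = 99.2 − 101 = -1.8
A=15: P̂ = 10 + 7·15 = 115; r = 113.6 − 115 = -1.4
A=17: P̂ = 10 + 7·17 = 129; r = 131.8 − 129 = 2.8
A=19: P̂ = 10 + 7·19 = 143; r = 141.8 − 143 = -1.2
A=21: P̂ = 10 + 7·21 = 157; r = 157.2 − 157 = 0.2
Signs: + − − + − +
Runs: +×1, −×2, +×1, −×1, +×1 → 5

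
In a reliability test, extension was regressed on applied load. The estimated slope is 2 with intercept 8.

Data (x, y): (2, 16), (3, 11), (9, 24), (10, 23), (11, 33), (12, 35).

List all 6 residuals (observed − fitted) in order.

x=2: ŷ = 8 + 2·2 = 12; r = 16 − 12 = 4
x=3: ŷ = 8 + 2·3 = 14; r = 11 − 14 = -3
x=9: ŷ = 8 + 2·9 = 26; r = 24 − 26 = -2
x=10: ŷ = 8 + 2·10 = 28; r = 23 − 28 = -5
x=11: ŷ = 8 + 2·11 = 30; r = 33 − 30 = 3
x=12: ŷ = 8 + 2·12 = 32; r = 35 − 32 = 3

4, -3, -2, -5, 3, 3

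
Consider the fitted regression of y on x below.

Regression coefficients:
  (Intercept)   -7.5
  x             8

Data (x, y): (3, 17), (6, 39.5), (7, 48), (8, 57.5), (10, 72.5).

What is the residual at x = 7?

r = -0.5

ŷ = -7.5 + 8·7 = 48.5
r = 48 − 48.5 = -0.5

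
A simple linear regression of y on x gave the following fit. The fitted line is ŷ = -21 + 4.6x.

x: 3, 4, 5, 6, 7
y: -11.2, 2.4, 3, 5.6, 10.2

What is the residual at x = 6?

e = -1

ŷ = -21 + 4.6·6 = 6.6
e = 5.6 − 6.6 = -1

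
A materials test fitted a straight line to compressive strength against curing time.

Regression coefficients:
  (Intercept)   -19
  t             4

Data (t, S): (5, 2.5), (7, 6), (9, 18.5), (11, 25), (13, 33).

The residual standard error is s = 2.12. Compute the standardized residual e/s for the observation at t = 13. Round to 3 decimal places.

0.000

ŷ = -19 + 4·13 = 33
e = 33 − 33 = 0
e/s = 0 / 2.12 = 0.000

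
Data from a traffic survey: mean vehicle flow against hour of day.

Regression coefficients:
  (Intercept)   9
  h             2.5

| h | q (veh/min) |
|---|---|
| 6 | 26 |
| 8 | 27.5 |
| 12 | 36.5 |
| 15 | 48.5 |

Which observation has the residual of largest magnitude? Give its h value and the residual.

h=6: q̂ = 9 + 2.5·6 = 24; r = 26 − 24 = 2
h=8: q̂ = 9 + 2.5·8 = 29; r = 27.5 − 29 = -1.5
h=12: q̂ = 9 + 2.5·12 = 39; r = 36.5 − 39 = -2.5
h=15: q̂ = 9 + 2.5·15 = 46.5; r = 48.5 − 46.5 = 2
Largest |r| is 2.5 at h = 12, residual -2.5.

h = 12, r = -2.5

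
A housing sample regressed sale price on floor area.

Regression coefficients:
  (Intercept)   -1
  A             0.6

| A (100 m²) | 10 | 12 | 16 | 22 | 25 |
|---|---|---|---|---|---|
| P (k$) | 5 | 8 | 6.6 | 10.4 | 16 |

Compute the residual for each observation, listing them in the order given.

0, 1.8, -2, -1.8, 2

A=10: P̂ = -1 + 0.6·10 = 5; r = 5 − 5 = 0
A=12: P̂ = -1 + 0.6·12 = 6.2; r = 8 − 6.2 = 1.8
A=16: P̂ = -1 + 0.6·16 = 8.6; r = 6.6 − 8.6 = -2
A=22: P̂ = -1 + 0.6·22 = 12.2; r = 10.4 − 12.2 = -1.8
A=25: P̂ = -1 + 0.6·25 = 14; r = 16 − 14 = 2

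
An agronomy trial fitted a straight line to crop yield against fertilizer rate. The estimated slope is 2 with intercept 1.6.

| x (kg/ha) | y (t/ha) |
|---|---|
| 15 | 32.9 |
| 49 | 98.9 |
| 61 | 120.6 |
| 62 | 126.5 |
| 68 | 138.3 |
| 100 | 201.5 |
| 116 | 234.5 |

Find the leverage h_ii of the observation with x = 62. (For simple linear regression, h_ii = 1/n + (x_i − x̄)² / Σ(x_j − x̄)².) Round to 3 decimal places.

x̄ = (15 + 49 + 61 + 62 + 68 + 100 + 116)/7 = 67.2857
Σ(x − x̄)² = 2733.8 + 334.367 + 39.5102 + 27.9388 + 0.510204 + 1070.22 + 2373.08 = 6579.43
h = 1/7 + (-5.28571)²/6579.43 = 0.142857 + 0.00424638 = 0.147

h = 0.147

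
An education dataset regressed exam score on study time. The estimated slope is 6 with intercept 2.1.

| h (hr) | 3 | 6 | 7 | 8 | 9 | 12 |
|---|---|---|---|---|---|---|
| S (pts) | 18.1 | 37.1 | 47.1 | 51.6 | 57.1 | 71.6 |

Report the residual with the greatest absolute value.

h=3: Ŝ = 2.1 + 6·3 = 20.1; e = 18.1 − 20.1 = -2
h=6: Ŝ = 2.1 + 6·6 = 38.1; e = 37.1 − 38.1 = -1
h=7: Ŝ = 2.1 + 6·7 = 44.1; e = 47.1 − 44.1 = 3
h=8: Ŝ = 2.1 + 6·8 = 50.1; e = 51.6 − 50.1 = 1.5
h=9: Ŝ = 2.1 + 6·9 = 56.1; e = 57.1 − 56.1 = 1
h=12: Ŝ = 2.1 + 6·12 = 74.1; e = 71.6 − 74.1 = -2.5
Largest |e| is 3 at h = 7, residual 3.

e = 3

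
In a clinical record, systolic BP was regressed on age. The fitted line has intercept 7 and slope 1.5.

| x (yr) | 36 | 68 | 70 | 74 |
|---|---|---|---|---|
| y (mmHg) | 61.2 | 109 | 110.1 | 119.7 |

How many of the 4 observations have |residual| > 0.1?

3

x=36: ŷ = 7 + 1.5·36 = 61; e = 61.2 − 61 = 0.2
x=68: ŷ = 7 + 1.5·68 = 109; e = 109 − 109 = 0
x=70: ŷ = 7 + 1.5·70 = 112; e = 110.1 − 112 = -1.9
x=74: ŷ = 7 + 1.5·74 = 118; e = 119.7 − 118 = 1.7
|e| > 0.1: x=36 (|e|=0.2), x=70 (|e|=1.9), x=74 (|e|=1.7) → 3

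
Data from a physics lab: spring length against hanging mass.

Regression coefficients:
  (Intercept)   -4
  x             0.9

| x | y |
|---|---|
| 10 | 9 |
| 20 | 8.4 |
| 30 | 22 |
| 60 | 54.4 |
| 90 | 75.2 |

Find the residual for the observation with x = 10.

ŷ = -4 + 0.9·10 = 5
r = 9 − 5 = 4

r = 4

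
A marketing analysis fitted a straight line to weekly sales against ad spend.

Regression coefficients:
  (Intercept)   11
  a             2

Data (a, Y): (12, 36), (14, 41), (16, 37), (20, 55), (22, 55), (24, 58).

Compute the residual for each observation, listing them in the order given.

1, 2, -6, 4, 0, -1

a=12: ŷ = 11 + 2·12 = 35; r = 36 − 35 = 1
a=14: ŷ = 11 + 2·14 = 39; r = 41 − 39 = 2
a=16: ŷ = 11 + 2·16 = 43; r = 37 − 43 = -6
a=20: ŷ = 11 + 2·20 = 51; r = 55 − 51 = 4
a=22: ŷ = 11 + 2·22 = 55; r = 55 − 55 = 0
a=24: ŷ = 11 + 2·24 = 59; r = 58 − 59 = -1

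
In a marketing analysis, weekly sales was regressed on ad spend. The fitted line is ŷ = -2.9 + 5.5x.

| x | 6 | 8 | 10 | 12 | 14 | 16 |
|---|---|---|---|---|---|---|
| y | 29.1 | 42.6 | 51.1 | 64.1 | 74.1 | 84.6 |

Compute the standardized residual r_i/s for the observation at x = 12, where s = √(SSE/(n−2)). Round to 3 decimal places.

0.853

x=6: ŷ = -2.9 + 5.5·6 = 30.1; r = 29.1 − 30.1 = -1
x=8: ŷ = -2.9 + 5.5·8 = 41.1; r = 42.6 − 41.1 = 1.5
x=10: ŷ = -2.9 + 5.5·10 = 52.1; r = 51.1 − 52.1 = -1
x=12: ŷ = -2.9 + 5.5·12 = 63.1; r = 64.1 − 63.1 = 1
x=14: ŷ = -2.9 + 5.5·14 = 74.1; r = 74.1 − 74.1 = 0
x=16: ŷ = -2.9 + 5.5·16 = 85.1; r = 84.6 − 85.1 = -0.5
SSE = 1 + 2.25 + 1 + 1 + 0 + 0.25 = 5.5
s = √(5.5/4) = 1.1726
r/s = 1 / 1.1726 = 0.853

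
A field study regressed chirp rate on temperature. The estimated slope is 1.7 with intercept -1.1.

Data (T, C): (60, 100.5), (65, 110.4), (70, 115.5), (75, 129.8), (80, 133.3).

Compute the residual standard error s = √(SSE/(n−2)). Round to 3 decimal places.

T=60: ŷ = -1.1 + 1.7·60 = 100.9; e = 100.5 − 100.9 = -0.4
T=65: ŷ = -1.1 + 1.7·65 = 109.4; e = 110.4 − 109.4 = 1
T=70: ŷ = -1.1 + 1.7·70 = 117.9; e = 115.5 − 117.9 = -2.4
T=75: ŷ = -1.1 + 1.7·75 = 126.4; e = 129.8 − 126.4 = 3.4
T=80: ŷ = -1.1 + 1.7·80 = 134.9; e = 133.3 − 134.9 = -1.6
SSE = 0.16 + 1 + 5.76 + 11.56 + 2.56 = 21.04
s = √(21.04/3) = √7.01333 ≈ 2.648

s = 2.648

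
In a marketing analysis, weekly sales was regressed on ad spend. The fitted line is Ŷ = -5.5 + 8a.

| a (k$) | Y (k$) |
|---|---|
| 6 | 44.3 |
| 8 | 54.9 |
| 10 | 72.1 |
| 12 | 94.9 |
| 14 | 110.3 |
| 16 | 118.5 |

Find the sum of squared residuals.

a=6: Ŷ = -5.5 + 8·6 = 42.5; r = 44.3 − 42.5 = 1.8
a=8: Ŷ = -5.5 + 8·8 = 58.5; r = 54.9 − 58.5 = -3.6
a=10: Ŷ = -5.5 + 8·10 = 74.5; r = 72.1 − 74.5 = -2.4
a=12: Ŷ = -5.5 + 8·12 = 90.5; r = 94.9 − 90.5 = 4.4
a=14: Ŷ = -5.5 + 8·14 = 106.5; r = 110.3 − 106.5 = 3.8
a=16: Ŷ = -5.5 + 8·16 = 122.5; r = 118.5 − 122.5 = -4
SSE = 3.24 + 12.96 + 5.76 + 19.36 + 14.44 + 16 = 71.76

SSE = 71.76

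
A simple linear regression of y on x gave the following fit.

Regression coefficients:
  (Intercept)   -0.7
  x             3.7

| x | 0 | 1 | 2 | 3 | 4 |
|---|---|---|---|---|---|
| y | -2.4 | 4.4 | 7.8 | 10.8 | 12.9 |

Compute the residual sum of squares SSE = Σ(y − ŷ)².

SSE = 7.66

x=0: ŷ = -0.7 + 3.7·0 = -0.7; e = -2.4 − (-0.7) = -1.7
x=1: ŷ = -0.7 + 3.7·1 = 3; e = 4.4 − 3 = 1.4
x=2: ŷ = -0.7 + 3.7·2 = 6.7; e = 7.8 − 6.7 = 1.1
x=3: ŷ = -0.7 + 3.7·3 = 10.4; e = 10.8 − 10.4 = 0.4
x=4: ŷ = -0.7 + 3.7·4 = 14.1; e = 12.9 − 14.1 = -1.2
SSE = 2.89 + 1.96 + 1.21 + 0.16 + 1.44 = 7.66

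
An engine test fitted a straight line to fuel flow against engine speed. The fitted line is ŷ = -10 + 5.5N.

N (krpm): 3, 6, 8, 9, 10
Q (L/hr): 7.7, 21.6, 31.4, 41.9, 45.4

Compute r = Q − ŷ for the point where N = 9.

ŷ = -10 + 5.5·9 = 39.5
r = 41.9 − 39.5 = 2.4

r = 2.4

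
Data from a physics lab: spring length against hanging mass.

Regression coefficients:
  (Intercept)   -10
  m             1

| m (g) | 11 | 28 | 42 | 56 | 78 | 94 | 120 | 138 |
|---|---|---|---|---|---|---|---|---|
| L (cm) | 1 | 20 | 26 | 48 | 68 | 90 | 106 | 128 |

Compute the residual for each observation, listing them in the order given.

0, 2, -6, 2, 0, 6, -4, 0

m=11: ŷ = -10 + 11 = 1; e = 1 − 1 = 0
m=28: ŷ = -10 + 28 = 18; e = 20 − 18 = 2
m=42: ŷ = -10 + 42 = 32; e = 26 − 32 = -6
m=56: ŷ = -10 + 56 = 46; e = 48 − 46 = 2
m=78: ŷ = -10 + 78 = 68; e = 68 − 68 = 0
m=94: ŷ = -10 + 94 = 84; e = 90 − 84 = 6
m=120: ŷ = -10 + 120 = 110; e = 106 − 110 = -4
m=138: ŷ = -10 + 138 = 128; e = 128 − 128 = 0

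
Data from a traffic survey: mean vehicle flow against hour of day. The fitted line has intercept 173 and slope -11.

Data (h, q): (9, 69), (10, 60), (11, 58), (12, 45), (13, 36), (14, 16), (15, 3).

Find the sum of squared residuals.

h=9: ŷ = 173 − 11·9 = 74; r = 69 − 74 = -5
h=10: ŷ = 173 − 11·10 = 63; r = 60 − 63 = -3
h=11: ŷ = 173 − 11·11 = 52; r = 58 − 52 = 6
h=12: ŷ = 173 − 11·12 = 41; r = 45 − 41 = 4
h=13: ŷ = 173 − 11·13 = 30; r = 36 − 30 = 6
h=14: ŷ = 173 − 11·14 = 19; r = 16 − 19 = -3
h=15: ŷ = 173 − 11·15 = 8; r = 3 − 8 = -5
SSE = 25 + 9 + 36 + 16 + 36 + 9 + 25 = 156

SSE = 156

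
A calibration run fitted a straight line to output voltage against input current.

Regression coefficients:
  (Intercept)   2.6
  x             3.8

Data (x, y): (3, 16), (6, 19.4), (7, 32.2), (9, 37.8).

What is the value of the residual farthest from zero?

e = -6

x=3: ŷ = 2.6 + 3.8·3 = 14; e = 16 − 14 = 2
x=6: ŷ = 2.6 + 3.8·6 = 25.4; e = 19.4 − 25.4 = -6
x=7: ŷ = 2.6 + 3.8·7 = 29.2; e = 32.2 − 29.2 = 3
x=9: ŷ = 2.6 + 3.8·9 = 36.8; e = 37.8 − 36.8 = 1
Largest |e| is 6 at x = 6, residual -6.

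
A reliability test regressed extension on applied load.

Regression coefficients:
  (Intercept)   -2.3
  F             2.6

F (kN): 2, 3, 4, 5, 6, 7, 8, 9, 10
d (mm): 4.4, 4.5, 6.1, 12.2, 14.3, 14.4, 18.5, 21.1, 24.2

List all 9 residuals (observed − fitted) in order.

1.5, -1, -2, 1.5, 1, -1.5, 0, 0, 0.5

F=2: ŷ = -2.3 + 2.6·2 = 2.9; e = 4.4 − 2.9 = 1.5
F=3: ŷ = -2.3 + 2.6·3 = 5.5; e = 4.5 − 5.5 = -1
F=4: ŷ = -2.3 + 2.6·4 = 8.1; e = 6.1 − 8.1 = -2
F=5: ŷ = -2.3 + 2.6·5 = 10.7; e = 12.2 − 10.7 = 1.5
F=6: ŷ = -2.3 + 2.6·6 = 13.3; e = 14.3 − 13.3 = 1
F=7: ŷ = -2.3 + 2.6·7 = 15.9; e = 14.4 − 15.9 = -1.5
F=8: ŷ = -2.3 + 2.6·8 = 18.5; e = 18.5 − 18.5 = 0
F=9: ŷ = -2.3 + 2.6·9 = 21.1; e = 21.1 − 21.1 = 0
F=10: ŷ = -2.3 + 2.6·10 = 23.7; e = 24.2 − 23.7 = 0.5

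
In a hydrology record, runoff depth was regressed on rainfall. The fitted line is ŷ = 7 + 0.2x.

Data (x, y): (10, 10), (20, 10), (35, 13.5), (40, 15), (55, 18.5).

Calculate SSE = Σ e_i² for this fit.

x=10: ŷ = 7 + 0.2·10 = 9; e = 10 − 9 = 1
x=20: ŷ = 7 + 0.2·20 = 11; e = 10 − 11 = -1
x=35: ŷ = 7 + 0.2·35 = 14; e = 13.5 − 14 = -0.5
x=40: ŷ = 7 + 0.2·40 = 15; e = 15 − 15 = 0
x=55: ŷ = 7 + 0.2·55 = 18; e = 18.5 − 18 = 0.5
SSE = 1 + 1 + 0.25 + 0 + 0.25 = 2.5

SSE = 2.5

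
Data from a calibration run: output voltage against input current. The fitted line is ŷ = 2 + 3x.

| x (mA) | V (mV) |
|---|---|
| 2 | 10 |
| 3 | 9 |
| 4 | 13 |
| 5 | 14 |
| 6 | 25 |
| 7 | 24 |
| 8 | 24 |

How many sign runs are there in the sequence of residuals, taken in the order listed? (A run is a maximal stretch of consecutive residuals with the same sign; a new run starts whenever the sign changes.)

4 runs

x=2: ŷ = 2 + 3·2 = 8; r = 10 − 8 = 2
x=3: ŷ = 2 + 3·3 = 11; r = 9 − 11 = -2
x=4: ŷ = 2 + 3·4 = 14; r = 13 − 14 = -1
x=5: ŷ = 2 + 3·5 = 17; r = 14 − 17 = -3
x=6: ŷ = 2 + 3·6 = 20; r = 25 − 20 = 5
x=7: ŷ = 2 + 3·7 = 23; r = 24 − 23 = 1
x=8: ŷ = 2 + 3·8 = 26; r = 24 − 26 = -2
Signs: + − − − + + −
Runs: +×1, −×3, +×2, −×1 → 4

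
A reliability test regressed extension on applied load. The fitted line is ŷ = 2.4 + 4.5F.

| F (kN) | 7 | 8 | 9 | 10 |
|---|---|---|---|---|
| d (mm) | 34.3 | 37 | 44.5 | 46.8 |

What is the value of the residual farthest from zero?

F=7: ŷ = 2.4 + 4.5·7 = 33.9; e = 34.3 − 33.9 = 0.4
F=8: ŷ = 2.4 + 4.5·8 = 38.4; e = 37 − 38.4 = -1.4
F=9: ŷ = 2.4 + 4.5·9 = 42.9; e = 44.5 − 42.9 = 1.6
F=10: ŷ = 2.4 + 4.5·10 = 47.4; e = 46.8 − 47.4 = -0.6
Largest |e| is 1.6 at F = 9, residual 1.6.

e = 1.6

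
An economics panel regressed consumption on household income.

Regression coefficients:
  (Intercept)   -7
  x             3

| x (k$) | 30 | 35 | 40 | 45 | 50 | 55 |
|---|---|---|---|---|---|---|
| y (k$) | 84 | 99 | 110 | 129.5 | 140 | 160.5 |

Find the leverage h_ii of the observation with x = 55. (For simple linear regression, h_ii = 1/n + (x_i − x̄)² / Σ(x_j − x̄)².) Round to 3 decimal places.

x̄ = (30 + 35 + 40 + 45 + 50 + 55)/6 = 42.5
Σ(x − x̄)² = 156.25 + 56.25 + 6.25 + 6.25 + 56.25 + 156.25 = 437.5
h = 1/6 + (12.5)²/437.5 = 0.166667 + 0.357143 = 0.524

h = 0.524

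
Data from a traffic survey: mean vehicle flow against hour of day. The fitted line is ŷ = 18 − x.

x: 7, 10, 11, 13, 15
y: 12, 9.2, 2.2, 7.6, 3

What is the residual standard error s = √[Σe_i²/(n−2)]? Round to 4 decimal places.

s = 3.2782

x=7: ŷ = 18 − 7 = 11; e = 12 − 11 = 1
x=10: ŷ = 18 − 10 = 8; e = 9.2 − 8 = 1.2
x=11: ŷ = 18 − 11 = 7; e = 2.2 − 7 = -4.8
x=13: ŷ = 18 − 13 = 5; e = 7.6 − 5 = 2.6
x=15: ŷ = 18 − 15 = 3; e = 3 − 3 = 0
SSE = 1 + 1.44 + 23.04 + 6.76 + 0 = 32.24
s = √(32.24/3) = √10.7467 ≈ 3.2782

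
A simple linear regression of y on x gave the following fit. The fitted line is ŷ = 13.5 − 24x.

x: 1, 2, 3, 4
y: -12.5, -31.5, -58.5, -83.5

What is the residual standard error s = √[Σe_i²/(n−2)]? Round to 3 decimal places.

x=1: ŷ = 13.5 − 24·1 = -10.5; e = -12.5 − (-10.5) = -2
x=2: ŷ = 13.5 − 24·2 = -34.5; e = -31.5 − (-34.5) = 3
x=3: ŷ = 13.5 − 24·3 = -58.5; e = -58.5 − (-58.5) = 0
x=4: ŷ = 13.5 − 24·4 = -82.5; e = -83.5 − (-82.5) = -1
SSE = 4 + 9 + 0 + 1 = 14
s = √(14/2) = √7 ≈ 2.646

s = 2.646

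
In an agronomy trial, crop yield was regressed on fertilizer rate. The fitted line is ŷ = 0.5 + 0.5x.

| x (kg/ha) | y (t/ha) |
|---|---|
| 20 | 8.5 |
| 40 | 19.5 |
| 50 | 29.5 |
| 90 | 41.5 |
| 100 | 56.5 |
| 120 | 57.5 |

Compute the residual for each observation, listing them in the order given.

-2, -1, 4, -4, 6, -3

x=20: ŷ = 0.5 + 0.5·20 = 10.5; e = 8.5 − 10.5 = -2
x=40: ŷ = 0.5 + 0.5·40 = 20.5; e = 19.5 − 20.5 = -1
x=50: ŷ = 0.5 + 0.5·50 = 25.5; e = 29.5 − 25.5 = 4
x=90: ŷ = 0.5 + 0.5·90 = 45.5; e = 41.5 − 45.5 = -4
x=100: ŷ = 0.5 + 0.5·100 = 50.5; e = 56.5 − 50.5 = 6
x=120: ŷ = 0.5 + 0.5·120 = 60.5; e = 57.5 − 60.5 = -3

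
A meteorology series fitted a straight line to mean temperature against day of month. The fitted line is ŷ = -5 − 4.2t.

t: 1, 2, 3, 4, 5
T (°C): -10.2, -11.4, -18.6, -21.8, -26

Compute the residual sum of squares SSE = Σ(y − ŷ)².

t=1: ŷ = -5 − 4.2·1 = -9.2; e = -10.2 − (-9.2) = -1
t=2: ŷ = -5 − 4.2·2 = -13.4; e = -11.4 − (-13.4) = 2
t=3: ŷ = -5 − 4.2·3 = -17.6; e = -18.6 − (-17.6) = -1
t=4: ŷ = -5 − 4.2·4 = -21.8; e = -21.8 − (-21.8) = 0
t=5: ŷ = -5 − 4.2·5 = -26; e = -26 − (-26) = 0
SSE = 1 + 4 + 1 + 0 + 0 = 6

SSE = 6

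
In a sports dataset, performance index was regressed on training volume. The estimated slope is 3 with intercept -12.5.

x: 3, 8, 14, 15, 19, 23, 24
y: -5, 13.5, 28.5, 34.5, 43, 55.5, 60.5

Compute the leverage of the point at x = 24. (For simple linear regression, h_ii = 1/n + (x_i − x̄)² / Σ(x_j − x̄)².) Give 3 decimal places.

x̄ = (3 + 8 + 14 + 15 + 19 + 23 + 24)/7 = 15.1429
Σ(x − x̄)² = 147.449 + 51.0204 + 1.30612 + 0.0204082 + 14.8776 + 61.7347 + 78.449 = 354.857
h = 1/7 + (8.85714)²/354.857 = 0.142857 + 0.221072 = 0.364

h = 0.364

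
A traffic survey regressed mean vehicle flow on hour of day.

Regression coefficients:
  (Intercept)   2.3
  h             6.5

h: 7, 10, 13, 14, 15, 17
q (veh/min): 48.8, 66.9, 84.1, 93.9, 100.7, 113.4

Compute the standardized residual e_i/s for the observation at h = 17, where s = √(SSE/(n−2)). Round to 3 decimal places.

h=7: q̂ = 2.3 + 6.5·7 = 47.8; e = 48.8 − 47.8 = 1
h=10: q̂ = 2.3 + 6.5·10 = 67.3; e = 66.9 − 67.3 = -0.4
h=13: q̂ = 2.3 + 6.5·13 = 86.8; e = 84.1 − 86.8 = -2.7
h=14: q̂ = 2.3 + 6.5·14 = 93.3; e = 93.9 − 93.3 = 0.6
h=15: q̂ = 2.3 + 6.5·15 = 99.8; e = 100.7 − 99.8 = 0.9
h=17: q̂ = 2.3 + 6.5·17 = 112.8; e = 113.4 − 112.8 = 0.6
SSE = 1 + 0.16 + 7.29 + 0.36 + 0.81 + 0.36 = 9.98
s = √(9.98/4) = 1.57956
e/s = 0.6 / 1.57956 = 0.380

0.380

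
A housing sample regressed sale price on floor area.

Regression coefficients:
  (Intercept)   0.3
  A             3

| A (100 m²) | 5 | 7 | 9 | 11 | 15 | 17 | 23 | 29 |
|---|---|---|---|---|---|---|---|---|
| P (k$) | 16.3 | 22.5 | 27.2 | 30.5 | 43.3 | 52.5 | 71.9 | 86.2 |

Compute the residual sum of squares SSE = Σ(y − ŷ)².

A=5: P̂ = 0.3 + 3·5 = 15.3; r = 16.3 − 15.3 = 1
A=7: P̂ = 0.3 + 3·7 = 21.3; r = 22.5 − 21.3 = 1.2
A=9: P̂ = 0.3 + 3·9 = 27.3; r = 27.2 − 27.3 = -0.1
A=11: P̂ = 0.3 + 3·11 = 33.3; r = 30.5 − 33.3 = -2.8
A=15: P̂ = 0.3 + 3·15 = 45.3; r = 43.3 − 45.3 = -2
A=17: P̂ = 0.3 + 3·17 = 51.3; r = 52.5 − 51.3 = 1.2
A=23: P̂ = 0.3 + 3·23 = 69.3; r = 71.9 − 69.3 = 2.6
A=29: P̂ = 0.3 + 3·29 = 87.3; r = 86.2 − 87.3 = -1.1
SSE = 1 + 1.44 + 0.01 + 7.84 + 4 + 1.44 + 6.76 + 1.21 = 23.7

SSE = 23.7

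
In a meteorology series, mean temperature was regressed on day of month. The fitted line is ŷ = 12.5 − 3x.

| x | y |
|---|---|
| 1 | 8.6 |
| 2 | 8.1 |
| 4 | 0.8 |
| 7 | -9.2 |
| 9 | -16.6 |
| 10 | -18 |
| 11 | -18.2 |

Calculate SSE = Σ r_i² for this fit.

x=1: ŷ = 12.5 − 3·1 = 9.5; r = 8.6 − 9.5 = -0.9
x=2: ŷ = 12.5 − 3·2 = 6.5; r = 8.1 − 6.5 = 1.6
x=4: ŷ = 12.5 − 3·4 = 0.5; r = 0.8 − 0.5 = 0.3
x=7: ŷ = 12.5 − 3·7 = -8.5; r = -9.2 − (-8.5) = -0.7
x=9: ŷ = 12.5 − 3·9 = -14.5; r = -16.6 − (-14.5) = -2.1
x=10: ŷ = 12.5 − 3·10 = -17.5; r = -18 − (-17.5) = -0.5
x=11: ŷ = 12.5 − 3·11 = -20.5; r = -18.2 − (-20.5) = 2.3
SSE = 0.81 + 2.56 + 0.09 + 0.49 + 4.41 + 0.25 + 5.29 = 13.9

SSE = 13.9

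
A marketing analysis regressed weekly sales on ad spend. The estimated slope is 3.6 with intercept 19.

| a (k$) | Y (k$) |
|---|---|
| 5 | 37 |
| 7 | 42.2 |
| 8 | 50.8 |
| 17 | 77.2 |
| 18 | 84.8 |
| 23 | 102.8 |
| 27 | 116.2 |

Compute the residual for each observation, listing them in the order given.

0, -2, 3, -3, 1, 1, 0

a=5: Ŷ = 19 + 3.6·5 = 37; e = 37 − 37 = 0
a=7: Ŷ = 19 + 3.6·7 = 44.2; e = 42.2 − 44.2 = -2
a=8: Ŷ = 19 + 3.6·8 = 47.8; e = 50.8 − 47.8 = 3
a=17: Ŷ = 19 + 3.6·17 = 80.2; e = 77.2 − 80.2 = -3
a=18: Ŷ = 19 + 3.6·18 = 83.8; e = 84.8 − 83.8 = 1
a=23: Ŷ = 19 + 3.6·23 = 101.8; e = 102.8 − 101.8 = 1
a=27: Ŷ = 19 + 3.6·27 = 116.2; e = 116.2 − 116.2 = 0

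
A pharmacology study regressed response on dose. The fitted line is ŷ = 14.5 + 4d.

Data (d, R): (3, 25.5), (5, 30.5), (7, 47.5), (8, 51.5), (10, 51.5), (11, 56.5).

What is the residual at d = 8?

e = 5

ŷ = 14.5 + 4·8 = 46.5
e = 51.5 − 46.5 = 5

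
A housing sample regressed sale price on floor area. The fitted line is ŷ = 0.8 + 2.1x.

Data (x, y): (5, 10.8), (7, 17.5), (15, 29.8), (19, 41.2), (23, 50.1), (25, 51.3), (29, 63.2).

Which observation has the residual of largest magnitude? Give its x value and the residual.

x = 15, r = -2.5

x=5: ŷ = 0.8 + 2.1·5 = 11.3; r = 10.8 − 11.3 = -0.5
x=7: ŷ = 0.8 + 2.1·7 = 15.5; r = 17.5 − 15.5 = 2
x=15: ŷ = 0.8 + 2.1·15 = 32.3; r = 29.8 − 32.3 = -2.5
x=19: ŷ = 0.8 + 2.1·19 = 40.7; r = 41.2 − 40.7 = 0.5
x=23: ŷ = 0.8 + 2.1·23 = 49.1; r = 50.1 − 49.1 = 1
x=25: ŷ = 0.8 + 2.1·25 = 53.3; r = 51.3 − 53.3 = -2
x=29: ŷ = 0.8 + 2.1·29 = 61.7; r = 63.2 − 61.7 = 1.5
Largest |r| is 2.5 at x = 15, residual -2.5.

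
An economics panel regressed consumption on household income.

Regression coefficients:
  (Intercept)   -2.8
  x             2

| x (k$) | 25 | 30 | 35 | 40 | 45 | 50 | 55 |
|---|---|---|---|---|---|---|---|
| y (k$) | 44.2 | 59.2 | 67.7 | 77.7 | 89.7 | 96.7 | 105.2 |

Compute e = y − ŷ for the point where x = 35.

ŷ = -2.8 + 2·35 = 67.2
e = 67.7 − 67.2 = 0.5

e = 0.5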